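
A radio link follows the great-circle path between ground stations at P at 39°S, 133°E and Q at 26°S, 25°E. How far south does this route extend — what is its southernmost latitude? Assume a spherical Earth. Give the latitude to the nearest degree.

The great circle lies in the plane with unit normal n̂ = (p₁ × p₂)/|p₁ × p₂|.
Here n̂_z ≈ -0.666; the vertex latitude is φ_max = arccos|n̂_z| ≈ 48.3°.
Check via Clairaut: cos φ_max = |cos φ₁| · sin C = cos(39.0°)·sin(121.1°) ≈ 0.666, again giving ≈ 48.3°.

≈ 48°S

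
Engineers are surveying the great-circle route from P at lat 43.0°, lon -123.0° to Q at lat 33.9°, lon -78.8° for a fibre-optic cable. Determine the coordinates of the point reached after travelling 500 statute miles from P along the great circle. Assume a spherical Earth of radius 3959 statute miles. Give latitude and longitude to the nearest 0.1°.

≈ lat 42.6°, lon -113.1°

Convert each endpoint to a unit vector on the sphere (x = cos φ cos λ, y = cos φ sin λ, z = sin φ).
The central angle between the endpoints is δ = arccos(p₁·p₂) ≈ 0.617 rad (35.4°). The total great-circle distance is δ·R ≈ 0.617 × 3959 ≈ 2443 mi, so the target fraction is f = 500/2443 ≈ 0.205.
Interpolate at f ≈ 0.205 with slerp weights a = sin((1−f)δ)/sin δ ≈ 0.815, b = sin(fδ)/sin δ ≈ 0.218.
p = a·p₁ + b·p₂ ≈ (-0.289, -0.677, 0.677); φ = arcsin(p_z) ≈ 42.60°, λ = atan2(p_y, p_x) ≈ -113.15°.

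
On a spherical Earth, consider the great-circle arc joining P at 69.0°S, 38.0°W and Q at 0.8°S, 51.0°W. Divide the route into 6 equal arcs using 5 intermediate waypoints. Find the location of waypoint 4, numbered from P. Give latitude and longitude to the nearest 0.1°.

The haversine formula gives a central angle δ ≈ 1.200 rad (68.8°) between the endpoints.
Interpolate at f = 4/6 with slerp weights a = sin((1−f)δ)/sin δ ≈ 0.418, b = sin(fδ)/sin δ ≈ 0.770.
p = a·p₁ + b·p₂ ≈ (0.602, -0.690, -0.401); φ = arcsin(p_z) ≈ -23.63°, λ = atan2(p_y, p_x) ≈ -48.89°.

≈ 23.6°S, 48.9°W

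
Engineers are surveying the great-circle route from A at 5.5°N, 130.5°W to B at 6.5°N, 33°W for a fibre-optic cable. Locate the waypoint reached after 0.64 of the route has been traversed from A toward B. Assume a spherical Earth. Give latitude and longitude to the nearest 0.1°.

≈ 9.0°N, 68.1°W

Convert each endpoint to a unit vector on the sphere (x = cos φ cos λ, y = cos φ sin λ, z = sin φ).
The central angle between the endpoints is δ = arccos(p₁·p₂) ≈ 1.689 rad (96.8°).
Interpolate at f = 0.64 with slerp weights a = sin((1−f)δ)/sin δ ≈ 0.575, b = sin(fδ)/sin δ ≈ 0.889.
p = a·p₁ + b·p₂ ≈ (0.369, -0.916, 0.156); φ = arcsin(p_z) ≈ 8.96°, λ = atan2(p_y, p_x) ≈ -68.09°.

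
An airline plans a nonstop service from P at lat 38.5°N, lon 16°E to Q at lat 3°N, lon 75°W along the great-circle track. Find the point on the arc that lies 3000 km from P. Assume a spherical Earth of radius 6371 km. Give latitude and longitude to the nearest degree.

Write both endpoints as unit vectors p₁, p₂ with components (cos φ cos λ, cos φ sin λ, sin φ).
The central angle between the endpoints is δ = arccos(p₁·p₂) ≈ 1.552 rad (88.9°). The total great-circle distance is δ·R ≈ 1.552 × 6371 ≈ 9887 km, so the target fraction is f = 3000/9887 ≈ 0.303.
Interpolate at f ≈ 0.303 with slerp weights a = sin((1−f)δ)/sin δ ≈ 0.883, b = sin(fδ)/sin δ ≈ 0.454.
p = a·p₁ + b·p₂ ≈ (0.781, -0.247, 0.573); φ = arcsin(p_z) ≈ 34.97°, λ = atan2(p_y, p_x) ≈ -17.57°.

≈ lat 35°N, lon 18°W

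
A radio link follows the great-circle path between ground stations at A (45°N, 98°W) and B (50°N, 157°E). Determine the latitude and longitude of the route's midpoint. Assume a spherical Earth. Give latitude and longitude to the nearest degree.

Convert each endpoint to a unit vector on the sphere (x = cos φ cos λ, y = cos φ sin λ, z = sin φ).
The central angle between the endpoints is δ = arccos(p₁·p₂) ≈ 1.133 rad (64.9°).
Interpolate at f = 1/2 with slerp weights a = sin((1−f)δ)/sin δ ≈ 0.593, b = sin(fδ)/sin δ ≈ 0.593.
p = a·p₁ + b·p₂ ≈ (-0.409, -0.266, 0.873); φ = arcsin(p_z) ≈ 60.80°, λ = atan2(p_y, p_x) ≈ -146.95°.

≈ (61°N, 147°W)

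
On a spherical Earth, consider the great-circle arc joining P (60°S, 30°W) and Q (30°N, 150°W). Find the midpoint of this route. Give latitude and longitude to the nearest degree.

Convert each endpoint to a unit vector on the sphere (x = cos φ cos λ, y = cos φ sin λ, z = sin φ).
The central angle between the endpoints is δ = arccos(p₁·p₂) ≈ 2.278 rad (130.5°).
Interpolate at f = 1/2 with slerp weights a = sin((1−f)δ)/sin δ ≈ 1.194, b = sin(fδ)/sin δ ≈ 1.194.
p = a·p₁ + b·p₂ ≈ (-0.379, -0.816, -0.437); φ = arcsin(p_z) ≈ -25.92°, λ = atan2(p_y, p_x) ≈ -114.90°.

≈ (26°S, 115°W)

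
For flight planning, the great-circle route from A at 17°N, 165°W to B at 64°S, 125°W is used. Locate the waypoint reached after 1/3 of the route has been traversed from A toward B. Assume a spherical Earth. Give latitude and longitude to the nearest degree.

≈ 11°S, 157°W

From cos δ = sin φ₁ sin φ₂ + cos φ₁ cos φ₂ cos Δλ, the central angle is δ ≈ 1.512 rad (86.7°).
Interpolate at f = 1/3 with slerp weights a = sin((1−f)δ)/sin δ ≈ 0.847, b = sin(fδ)/sin δ ≈ 0.484.
p = a·p₁ + b·p₂ ≈ (-0.904, -0.383, -0.187); φ = arcsin(p_z) ≈ -10.79°, λ = atan2(p_y, p_x) ≈ -157.02°.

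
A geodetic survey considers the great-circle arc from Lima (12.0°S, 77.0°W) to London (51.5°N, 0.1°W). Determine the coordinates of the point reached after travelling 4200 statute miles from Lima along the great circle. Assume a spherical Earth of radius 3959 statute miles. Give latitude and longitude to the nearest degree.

≈ 35°N, 37°W

The haversine formula gives a central angle δ ≈ 1.596 rad (91.4°) between the endpoints. The total great-circle distance is δ·R ≈ 1.596 × 3959 ≈ 6317 mi, so the target fraction is f = 4200/6317 ≈ 0.665.
Interpolate at f ≈ 0.665 with slerp weights a = sin((1−f)δ)/sin δ ≈ 0.510, b = sin(fδ)/sin δ ≈ 0.873.
p = a·p₁ + b·p₂ ≈ (0.656, -0.487, 0.577); φ = arcsin(p_z) ≈ 35.26°, λ = atan2(p_y, p_x) ≈ -36.59°.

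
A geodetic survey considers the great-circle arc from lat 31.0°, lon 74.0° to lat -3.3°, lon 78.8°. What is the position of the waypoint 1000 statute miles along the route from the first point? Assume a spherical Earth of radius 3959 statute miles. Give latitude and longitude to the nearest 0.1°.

From cos δ = sin φ₁ sin φ₂ + cos φ₁ cos φ₂ cos Δλ, the central angle is δ ≈ 0.604 rad (34.6°). The total great-circle distance is δ·R ≈ 0.604 × 3959 ≈ 2391 mi, so the target fraction is f = 1000/2391 ≈ 0.418.
Interpolate at f ≈ 0.418 with slerp weights a = sin((1−f)δ)/sin δ ≈ 0.606, b = sin(fδ)/sin δ ≈ 0.440.
p = a·p₁ + b·p₂ ≈ (0.229, 0.930, 0.287); φ = arcsin(p_z) ≈ 16.67°, λ = atan2(p_y, p_x) ≈ 76.20°.

≈ lat 16.7°, lon 76.2°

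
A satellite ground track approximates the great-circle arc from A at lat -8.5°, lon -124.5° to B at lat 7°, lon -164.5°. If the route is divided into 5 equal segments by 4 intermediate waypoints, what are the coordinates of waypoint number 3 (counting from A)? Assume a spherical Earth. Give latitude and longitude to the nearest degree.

Convert each endpoint to a unit vector on the sphere (x = cos φ cos λ, y = cos φ sin λ, z = sin φ).
The central angle between the endpoints is δ = arccos(p₁·p₂) ≈ 0.747 rad (42.8°).
Interpolate at f = 3/5 with slerp weights a = sin((1−f)δ)/sin δ ≈ 0.433, b = sin(fδ)/sin δ ≈ 0.638.
p = a·p₁ + b·p₂ ≈ (-0.853, -0.522, 0.014); φ = arcsin(p_z) ≈ 0.78°, λ = atan2(p_y, p_x) ≈ -148.51°.

≈ lat 1°, lon -149°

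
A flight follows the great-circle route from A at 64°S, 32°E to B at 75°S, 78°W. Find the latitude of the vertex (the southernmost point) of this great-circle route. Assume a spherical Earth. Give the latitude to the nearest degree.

The great circle lies in the plane with unit normal n̂ = (p₁ × p₂)/|p₁ × p₂|.
Here n̂_z ≈ -0.191; the vertex latitude is φ_max = arccos|n̂_z| ≈ 79.0°.
Check via Clairaut: cos φ_max = |cos φ₁| · sin C = cos(64.0°)·sin(154.2°) ≈ 0.191, again giving ≈ 79.0°.

≈ 79°S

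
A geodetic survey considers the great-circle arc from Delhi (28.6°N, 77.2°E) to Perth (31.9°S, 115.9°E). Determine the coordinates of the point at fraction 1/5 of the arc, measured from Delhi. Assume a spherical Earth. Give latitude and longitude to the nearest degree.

≈ 17°N, 85°E

Write both endpoints as unit vectors p₁, p₂ with components (cos φ cos λ, cos φ sin λ, sin φ).
The central angle between the endpoints is δ = arccos(p₁·p₂) ≈ 1.236 rad (70.8°).
Interpolate at f = 1/5 with slerp weights a = sin((1−f)δ)/sin δ ≈ 0.884, b = sin(fδ)/sin δ ≈ 0.259.
p = a·p₁ + b·p₂ ≈ (0.076, 0.955, 0.286); φ = arcsin(p_z) ≈ 16.65°, λ = atan2(p_y, p_x) ≈ 85.45°.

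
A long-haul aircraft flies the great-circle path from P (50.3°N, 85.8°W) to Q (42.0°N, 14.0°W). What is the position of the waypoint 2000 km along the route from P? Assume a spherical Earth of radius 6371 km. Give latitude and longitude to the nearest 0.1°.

From cos δ = sin φ₁ sin φ₂ + cos φ₁ cos φ₂ cos Δλ, the central angle is δ ≈ 0.846 rad (48.5°). The total great-circle distance is δ·R ≈ 0.846 × 6371 ≈ 5389 km, so the target fraction is f = 2000/5389 ≈ 0.371.
Interpolate at f ≈ 0.371 with slerp weights a = sin((1−f)δ)/sin δ ≈ 0.678, b = sin(fδ)/sin δ ≈ 0.413.
p = a·p₁ + b·p₂ ≈ (0.329, -0.506, 0.797); φ = arcsin(p_z) ≈ 52.88°, λ = atan2(p_y, p_x) ≈ -56.95°.

≈ (52.9°N, 56.9°W)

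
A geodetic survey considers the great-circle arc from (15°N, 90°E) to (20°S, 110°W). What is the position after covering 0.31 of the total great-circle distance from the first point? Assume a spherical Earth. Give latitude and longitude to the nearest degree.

≈ (3°S, 137°E)

From cos δ = sin φ₁ sin φ₂ + cos φ₁ cos φ₂ cos Δλ, the central angle is δ ≈ 2.798 rad (160.3°).
Interpolate at f = 0.31 with slerp weights a = sin((1−f)δ)/sin δ ≈ 2.776, b = sin(fδ)/sin δ ≈ 2.262.
p = a·p₁ + b·p₂ ≈ (-0.727, 0.684, -0.055); φ = arcsin(p_z) ≈ -3.16°, λ = atan2(p_y, p_x) ≈ 136.73°.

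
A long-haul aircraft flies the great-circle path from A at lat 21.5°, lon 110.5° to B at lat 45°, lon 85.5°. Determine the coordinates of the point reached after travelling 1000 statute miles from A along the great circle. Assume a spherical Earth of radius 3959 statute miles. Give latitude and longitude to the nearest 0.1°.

Convert each endpoint to a unit vector on the sphere (x = cos φ cos λ, y = cos φ sin λ, z = sin φ).
The central angle between the endpoints is δ = arccos(p₁·p₂) ≈ 0.544 rad (31.2°). The total great-circle distance is δ·R ≈ 0.544 × 3959 ≈ 2155 mi, so the target fraction is f = 1000/2155 ≈ 0.464.
Interpolate at f ≈ 0.464 with slerp weights a = sin((1−f)δ)/sin δ ≈ 0.556, b = sin(fδ)/sin δ ≈ 0.483.
p = a·p₁ + b·p₂ ≈ (-0.154, 0.824, 0.545); φ = arcsin(p_z) ≈ 33.01°, λ = atan2(p_y, p_x) ≈ 100.60°.

≈ lat 33.0°, lon 100.6°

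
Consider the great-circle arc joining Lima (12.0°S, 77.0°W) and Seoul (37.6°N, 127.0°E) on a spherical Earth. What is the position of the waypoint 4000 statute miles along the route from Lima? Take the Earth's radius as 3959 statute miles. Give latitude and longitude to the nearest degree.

≈ (34°N, 114°W)

Convert each endpoint to a unit vector on the sphere (x = cos φ cos λ, y = cos φ sin λ, z = sin φ).
The central angle between the endpoints is δ = arccos(p₁·p₂) ≈ 2.559 rad (146.6°). The total great-circle distance is δ·R ≈ 2.559 × 3959 ≈ 10130 mi, so the target fraction is f = 4000/10130 ≈ 0.395.
Interpolate at f ≈ 0.395 with slerp weights a = sin((1−f)δ)/sin δ ≈ 1.816, b = sin(fδ)/sin δ ≈ 1.539.
p = a·p₁ + b·p₂ ≈ (-0.334, -0.757, 0.561); φ = arcsin(p_z) ≈ 34.14°, λ = atan2(p_y, p_x) ≈ -113.80°.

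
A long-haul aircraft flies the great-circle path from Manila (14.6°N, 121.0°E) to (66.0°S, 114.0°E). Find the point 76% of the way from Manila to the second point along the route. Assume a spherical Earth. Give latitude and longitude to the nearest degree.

Convert each endpoint to a unit vector on the sphere (x = cos φ cos λ, y = cos φ sin λ, z = sin φ).
The central angle between the endpoints is δ = arccos(p₁·p₂) ≈ 1.410 rad (80.8°).
Interpolate at f = 0.76 with slerp weights a = sin((1−f)δ)/sin δ ≈ 0.336, b = sin(fδ)/sin δ ≈ 0.889.
p = a·p₁ + b·p₂ ≈ (-0.315, 0.609, -0.728); φ = arcsin(p_z) ≈ -46.70°, λ = atan2(p_y, p_x) ≈ 117.31°.

≈ (47°S, 117°E)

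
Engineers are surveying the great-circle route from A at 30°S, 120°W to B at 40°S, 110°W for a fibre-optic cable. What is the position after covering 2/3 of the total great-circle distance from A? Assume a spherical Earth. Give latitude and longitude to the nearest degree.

≈ 37°S, 114°W

From cos δ = sin φ₁ sin φ₂ + cos φ₁ cos φ₂ cos Δλ, the central angle is δ ≈ 0.225 rad (12.9°).
Interpolate at f = 2/3 with slerp weights a = sin((1−f)δ)/sin δ ≈ 0.336, b = sin(fδ)/sin δ ≈ 0.670.
p = a·p₁ + b·p₂ ≈ (-0.321, -0.734, -0.598); φ = arcsin(p_z) ≈ -36.76°, λ = atan2(p_y, p_x) ≈ -113.61°.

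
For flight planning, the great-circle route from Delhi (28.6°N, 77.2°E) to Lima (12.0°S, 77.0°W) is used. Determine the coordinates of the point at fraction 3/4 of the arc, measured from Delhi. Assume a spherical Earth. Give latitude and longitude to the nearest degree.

Convert each endpoint to a unit vector on the sphere (x = cos φ cos λ, y = cos φ sin λ, z = sin φ).
The central angle between the endpoints is δ = arccos(p₁·p₂) ≈ 2.632 rad (150.8°).
Interpolate at f = 3/4 with slerp weights a = sin((1−f)δ)/sin δ ≈ 1.252, b = sin(fδ)/sin δ ≈ 1.884.
p = a·p₁ + b·p₂ ≈ (0.658, -0.724, 0.208); φ = arcsin(p_z) ≈ 11.99°, λ = atan2(p_y, p_x) ≈ -47.71°.

≈ 12°N, 48°W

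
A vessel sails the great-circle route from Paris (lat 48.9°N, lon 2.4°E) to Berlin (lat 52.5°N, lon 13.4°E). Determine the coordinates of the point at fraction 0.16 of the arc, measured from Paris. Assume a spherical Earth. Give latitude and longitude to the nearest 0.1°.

≈ lat 49.5°N, lon 4.0°E

Convert each endpoint to a unit vector on the sphere (x = cos φ cos λ, y = cos φ sin λ, z = sin φ).
The central angle between the endpoints is δ = arccos(p₁·p₂) ≈ 0.137 rad (7.8°).
Interpolate at f = 0.16 with slerp weights a = sin((1−f)δ)/sin δ ≈ 0.841, b = sin(fδ)/sin δ ≈ 0.160.
p = a·p₁ + b·p₂ ≈ (0.647, 0.046, 0.761); φ = arcsin(p_z) ≈ 49.54°, λ = atan2(p_y, p_x) ≈ 4.05°.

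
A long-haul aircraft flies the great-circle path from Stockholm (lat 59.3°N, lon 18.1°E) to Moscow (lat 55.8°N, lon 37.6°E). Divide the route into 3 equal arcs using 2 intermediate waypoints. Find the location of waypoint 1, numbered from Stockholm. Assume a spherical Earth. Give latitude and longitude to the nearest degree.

Write both endpoints as unit vectors p₁, p₂ with components (cos φ cos λ, cos φ sin λ, sin φ).
The central angle between the endpoints is δ = arccos(p₁·p₂) ≈ 0.192 rad (11.0°).
Interpolate at f = 1/3 with slerp weights a = sin((1−f)δ)/sin δ ≈ 0.669, b = sin(fδ)/sin δ ≈ 0.335.
p = a·p₁ + b·p₂ ≈ (0.474, 0.221, 0.852); φ = arcsin(p_z) ≈ 58.47°, λ = atan2(p_y, p_x) ≈ 25.01°.

≈ lat 58°N, lon 25°E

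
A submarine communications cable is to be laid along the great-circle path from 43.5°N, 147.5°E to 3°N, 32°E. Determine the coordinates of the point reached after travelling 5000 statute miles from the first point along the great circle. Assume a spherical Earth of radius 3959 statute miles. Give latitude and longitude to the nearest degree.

Write both endpoints as unit vectors p₁, p₂ with components (cos φ cos λ, cos φ sin λ, sin φ).
The central angle between the endpoints is δ = arccos(p₁·p₂) ≈ 1.850 rad (106.0°). The total great-circle distance is δ·R ≈ 1.850 × 3959 ≈ 7325 mi, so the target fraction is f = 5000/7325 ≈ 0.683.
Interpolate at f ≈ 0.683 with slerp weights a = sin((1−f)δ)/sin δ ≈ 0.576, b = sin(fδ)/sin δ ≈ 0.991.
p = a·p₁ + b·p₂ ≈ (0.487, 0.749, 0.449); φ = arcsin(p_z) ≈ 26.66°, λ = atan2(p_y, p_x) ≈ 56.98°.

≈ 27°N, 57°E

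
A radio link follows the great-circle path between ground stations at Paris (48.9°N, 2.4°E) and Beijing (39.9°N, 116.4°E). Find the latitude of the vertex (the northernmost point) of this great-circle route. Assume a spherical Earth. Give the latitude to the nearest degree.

≈ 61°N

The great circle lies in the plane with unit normal n̂ = (p₁ × p₂)/|p₁ × p₂|.
Here n̂_z ≈ +0.480; the vertex latitude is φ_max = arccos|n̂_z| ≈ 61.3°.
Check via Clairaut: cos φ_max = |cos φ₁| · sin C = cos(48.9°)·sin(46.9°) ≈ 0.480, again giving ≈ 61.3°.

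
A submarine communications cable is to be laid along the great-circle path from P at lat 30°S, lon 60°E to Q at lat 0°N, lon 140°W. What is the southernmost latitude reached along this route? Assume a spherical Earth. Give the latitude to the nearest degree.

≈ 59°S

The great circle lies in the plane with unit normal n̂ = (p₁ × p₂)/|p₁ × p₂|.
Here n̂_z ≈ +0.510; the vertex latitude is φ_max = arccos|n̂_z| ≈ 59.4°.
Check via Clairaut: cos φ_max = |cos φ₁| · sin C = cos(30.0°)·sin(143.9°) ≈ 0.510, again giving ≈ 59.4°.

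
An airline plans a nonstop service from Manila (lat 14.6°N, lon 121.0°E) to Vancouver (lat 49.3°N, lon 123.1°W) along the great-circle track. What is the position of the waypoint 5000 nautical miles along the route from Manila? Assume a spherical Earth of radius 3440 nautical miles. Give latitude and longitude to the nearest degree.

The haversine formula gives a central angle δ ≈ 1.655 rad (94.8°) between the endpoints. The total great-circle distance is δ·R ≈ 1.655 × 3440 ≈ 5695 nmi, so the target fraction is f = 5000/5695 ≈ 0.878.
Interpolate at f ≈ 0.878 with slerp weights a = sin((1−f)δ)/sin δ ≈ 0.201, b = sin(fδ)/sin δ ≈ 0.997.
p = a·p₁ + b·p₂ ≈ (-0.455, -0.377, 0.806); φ = arcsin(p_z) ≈ 53.74°, λ = atan2(p_y, p_x) ≈ -140.34°.

≈ lat 54°N, lon 140°W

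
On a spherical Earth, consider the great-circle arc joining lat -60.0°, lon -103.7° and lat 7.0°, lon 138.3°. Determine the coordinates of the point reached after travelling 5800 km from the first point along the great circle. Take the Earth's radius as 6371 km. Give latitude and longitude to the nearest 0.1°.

Convert each endpoint to a unit vector on the sphere (x = cos φ cos λ, y = cos φ sin λ, z = sin φ).
The central angle between the endpoints is δ = arccos(p₁·p₂) ≈ 1.916 rad (109.8°). The total great-circle distance is δ·R ≈ 1.916 × 6371 ≈ 12208 km, so the target fraction is f = 5800/12208 ≈ 0.475.
Interpolate at f ≈ 0.475 with slerp weights a = sin((1−f)δ)/sin δ ≈ 0.898, b = sin(fδ)/sin δ ≈ 0.839.
p = a·p₁ + b·p₂ ≈ (-0.728, 0.118, -0.675); φ = arcsin(p_z) ≈ -42.46°, λ = atan2(p_y, p_x) ≈ 170.79°.

≈ lat -42.5°, lon 170.8°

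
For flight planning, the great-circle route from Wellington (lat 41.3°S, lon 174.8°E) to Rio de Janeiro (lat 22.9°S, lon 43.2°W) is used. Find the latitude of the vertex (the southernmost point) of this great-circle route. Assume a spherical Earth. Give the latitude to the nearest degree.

≈ 64°S

The great circle lies in the plane with unit normal n̂ = (p₁ × p₂)/|p₁ × p₂|.
Here n̂_z ≈ +0.445; the vertex latitude is φ_max = arccos|n̂_z| ≈ 63.6°.
Check via Clairaut: cos φ_max = |cos φ₁| · sin C = cos(41.3°)·sin(143.7°) ≈ 0.445, again giving ≈ 63.6°.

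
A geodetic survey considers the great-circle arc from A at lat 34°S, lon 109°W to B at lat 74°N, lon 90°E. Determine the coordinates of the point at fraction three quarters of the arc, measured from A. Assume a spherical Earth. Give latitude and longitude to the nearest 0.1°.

Convert each endpoint to a unit vector on the sphere (x = cos φ cos λ, y = cos φ sin λ, z = sin φ).
The central angle between the endpoints is δ = arccos(p₁·p₂) ≈ 2.424 rad (138.9°).
Interpolate at f = 3/4 with slerp weights a = sin((1−f)δ)/sin δ ≈ 0.867, b = sin(fδ)/sin δ ≈ 1.475.
p = a·p₁ + b·p₂ ≈ (-0.234, -0.273, 0.933); φ = arcsin(p_z) ≈ 68.94°, λ = atan2(p_y, p_x) ≈ -130.62°.

≈ lat 68.9°N, lon 130.6°W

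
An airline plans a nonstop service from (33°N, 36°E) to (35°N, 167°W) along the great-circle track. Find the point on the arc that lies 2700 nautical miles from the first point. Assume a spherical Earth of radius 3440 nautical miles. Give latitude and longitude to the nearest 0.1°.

Write both endpoints as unit vectors p₁, p₂ with components (cos φ cos λ, cos φ sin λ, sin φ).
The central angle between the endpoints is δ = arccos(p₁·p₂) ≈ 1.897 rad (108.7°). The total great-circle distance is δ·R ≈ 1.897 × 3440 ≈ 6524 nmi, so the target fraction is f = 2700/6524 ≈ 0.414.
Interpolate at f ≈ 0.414 with slerp weights a = sin((1−f)δ)/sin δ ≈ 0.946, b = sin(fδ)/sin δ ≈ 0.746.
p = a·p₁ + b·p₂ ≈ (0.047, 0.329, 0.943); φ = arcsin(p_z) ≈ 70.59°, λ = atan2(p_y, p_x) ≈ 81.94°.

≈ (70.6°N, 81.9°E)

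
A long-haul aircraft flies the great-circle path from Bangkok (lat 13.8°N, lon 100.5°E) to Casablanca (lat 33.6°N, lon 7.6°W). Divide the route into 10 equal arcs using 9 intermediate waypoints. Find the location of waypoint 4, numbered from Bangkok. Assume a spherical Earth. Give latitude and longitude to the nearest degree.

From cos δ = sin φ₁ sin φ₂ + cos φ₁ cos φ₂ cos Δλ, the central angle is δ ≈ 1.690 rad (96.9°).
Interpolate at f = 4/10 with slerp weights a = sin((1−f)δ)/sin δ ≈ 0.855, b = sin(fδ)/sin δ ≈ 0.630.
p = a·p₁ + b·p₂ ≈ (0.369, 0.747, 0.553); φ = arcsin(p_z) ≈ 33.56°, λ = atan2(p_y, p_x) ≈ 63.71°.

≈ lat 34°N, lon 64°E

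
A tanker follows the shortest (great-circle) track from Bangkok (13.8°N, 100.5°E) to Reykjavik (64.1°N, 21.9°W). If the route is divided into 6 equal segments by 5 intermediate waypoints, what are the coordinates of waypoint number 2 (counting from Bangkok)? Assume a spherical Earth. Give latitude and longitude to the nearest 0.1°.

≈ (41.4°N, 86.2°E)

Write both endpoints as unit vectors p₁, p₂ with components (cos φ cos λ, cos φ sin λ, sin φ).
The central angle between the endpoints is δ = arccos(p₁·p₂) ≈ 1.584 rad (90.7°).
Interpolate at f = 2/6 with slerp weights a = sin((1−f)δ)/sin δ ≈ 0.870, b = sin(fδ)/sin δ ≈ 0.504.
p = a·p₁ + b·p₂ ≈ (0.050, 0.749, 0.661); φ = arcsin(p_z) ≈ 41.35°, λ = atan2(p_y, p_x) ≈ 86.17°.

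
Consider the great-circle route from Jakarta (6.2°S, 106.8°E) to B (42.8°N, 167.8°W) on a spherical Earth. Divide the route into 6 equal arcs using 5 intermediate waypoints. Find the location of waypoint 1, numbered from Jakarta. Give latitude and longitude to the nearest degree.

Write both endpoints as unit vectors p₁, p₂ with components (cos φ cos λ, cos φ sin λ, sin φ).
The central angle between the endpoints is δ = arccos(p₁·p₂) ≈ 1.586 rad (90.9°).
Interpolate at f = 1/6 with slerp weights a = sin((1−f)δ)/sin δ ≈ 0.969, b = sin(fδ)/sin δ ≈ 0.261.
p = a·p₁ + b·p₂ ≈ (-0.466, 0.882, 0.073); φ = arcsin(p_z) ≈ 4.18°, λ = atan2(p_y, p_x) ≈ 117.84°.

≈ (4°N, 118°E)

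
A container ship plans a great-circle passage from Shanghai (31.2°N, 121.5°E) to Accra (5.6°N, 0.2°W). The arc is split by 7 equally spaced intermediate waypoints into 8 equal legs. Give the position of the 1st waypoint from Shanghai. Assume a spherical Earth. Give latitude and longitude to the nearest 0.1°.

From cos δ = sin φ₁ sin φ₂ + cos φ₁ cos φ₂ cos Δλ, the central angle is δ ≈ 1.979 rad (113.4°).
Interpolate at f = 1/8 with slerp weights a = sin((1−f)δ)/sin δ ≈ 1.075, b = sin(fδ)/sin δ ≈ 0.267.
p = a·p₁ + b·p₂ ≈ (-0.215, 0.783, 0.583); φ = arcsin(p_z) ≈ 35.67°, λ = atan2(p_y, p_x) ≈ 105.36°.

≈ 35.7°N, 105.4°E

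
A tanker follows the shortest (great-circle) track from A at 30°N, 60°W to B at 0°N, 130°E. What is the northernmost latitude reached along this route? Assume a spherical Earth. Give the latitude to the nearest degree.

≈ 73°N

The great circle lies in the plane with unit normal n̂ = (p₁ × p₂)/|p₁ × p₂|.
Here n̂_z ≈ -0.288; the vertex latitude is φ_max = arccos|n̂_z| ≈ 73.3°.
Check via Clairaut: cos φ_max = |cos φ₁| · sin C = cos(30.0°)·sin(19.4°) ≈ 0.288, again giving ≈ 73.3°.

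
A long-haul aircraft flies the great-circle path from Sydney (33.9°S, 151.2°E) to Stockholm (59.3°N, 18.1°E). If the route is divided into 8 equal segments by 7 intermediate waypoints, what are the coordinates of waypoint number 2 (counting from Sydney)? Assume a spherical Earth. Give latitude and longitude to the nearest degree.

Write both endpoints as unit vectors p₁, p₂ with components (cos φ cos λ, cos φ sin λ, sin φ).
The central angle between the endpoints is δ = arccos(p₁·p₂) ≈ 2.448 rad (140.3°).
Interpolate at f = 2/8 with slerp weights a = sin((1−f)δ)/sin δ ≈ 1.510, b = sin(fδ)/sin δ ≈ 0.899.
p = a·p₁ + b·p₂ ≈ (-0.662, 0.746, -0.069); φ = arcsin(p_z) ≈ -3.96°, λ = atan2(p_y, p_x) ≈ 131.57°.

≈ (4°S, 132°E)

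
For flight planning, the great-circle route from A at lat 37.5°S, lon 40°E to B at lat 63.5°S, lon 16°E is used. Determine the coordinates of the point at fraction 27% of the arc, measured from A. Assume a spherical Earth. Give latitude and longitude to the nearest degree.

Convert each endpoint to a unit vector on the sphere (x = cos φ cos λ, y = cos φ sin λ, z = sin φ).
The central angle between the endpoints is δ = arccos(p₁·p₂) ≈ 0.519 rad (29.8°).
Interpolate at f = 0.27 with slerp weights a = sin((1−f)δ)/sin δ ≈ 0.746, b = sin(fδ)/sin δ ≈ 0.282.
p = a·p₁ + b·p₂ ≈ (0.574, 0.415, -0.706); φ = arcsin(p_z) ≈ -44.91°, λ = atan2(p_y, p_x) ≈ 35.86°.

≈ lat 45°S, lon 36°E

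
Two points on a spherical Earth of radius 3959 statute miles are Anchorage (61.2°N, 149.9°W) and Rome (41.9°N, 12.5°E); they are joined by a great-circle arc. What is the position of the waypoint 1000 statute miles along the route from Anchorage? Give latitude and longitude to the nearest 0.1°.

≈ (74.9°N, 137.0°W)

The haversine formula gives a central angle δ ≈ 1.325 rad (75.9°) between the endpoints. The total great-circle distance is δ·R ≈ 1.325 × 3959 ≈ 5245 mi, so the target fraction is f = 1000/5245 ≈ 0.191.
Interpolate at f ≈ 0.191 with slerp weights a = sin((1−f)δ)/sin δ ≈ 0.906, b = sin(fδ)/sin δ ≈ 0.258.
p = a·p₁ + b·p₂ ≈ (-0.190, -0.177, 0.966); φ = arcsin(p_z) ≈ 74.93°, λ = atan2(p_y, p_x) ≈ -137.01°.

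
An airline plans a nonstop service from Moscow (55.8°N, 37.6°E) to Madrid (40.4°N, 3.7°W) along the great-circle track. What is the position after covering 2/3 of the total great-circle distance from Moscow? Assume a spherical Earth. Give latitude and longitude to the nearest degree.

≈ (47°N, 7°E)

Write both endpoints as unit vectors p₁, p₂ with components (cos φ cos λ, cos φ sin λ, sin φ).
The central angle between the endpoints is δ = arccos(p₁·p₂) ≈ 0.540 rad (30.9°).
Interpolate at f = 2/3 with slerp weights a = sin((1−f)δ)/sin δ ≈ 0.348, b = sin(fδ)/sin δ ≈ 0.685.
p = a·p₁ + b·p₂ ≈ (0.676, 0.086, 0.732); φ = arcsin(p_z) ≈ 47.06°, λ = atan2(p_y, p_x) ≈ 7.23°.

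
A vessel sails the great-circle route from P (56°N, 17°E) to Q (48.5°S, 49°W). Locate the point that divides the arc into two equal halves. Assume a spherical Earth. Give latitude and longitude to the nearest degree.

≈ (4°N, 19°W)

Convert each endpoint to a unit vector on the sphere (x = cos φ cos λ, y = cos φ sin λ, z = sin φ).
The central angle between the endpoints is δ = arccos(p₁·p₂) ≈ 2.060 rad (118.0°).
Interpolate at f = 1/2 with slerp weights a = sin((1−f)δ)/sin δ ≈ 0.971, b = sin(fδ)/sin δ ≈ 0.971.
p = a·p₁ + b·p₂ ≈ (0.942, -0.327, 0.078); φ = arcsin(p_z) ≈ 4.46°, λ = atan2(p_y, p_x) ≈ -19.15°.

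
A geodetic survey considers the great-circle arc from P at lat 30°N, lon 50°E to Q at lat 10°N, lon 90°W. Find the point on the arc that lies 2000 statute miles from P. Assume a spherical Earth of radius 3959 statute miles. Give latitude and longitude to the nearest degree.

Convert each endpoint to a unit vector on the sphere (x = cos φ cos λ, y = cos φ sin λ, z = sin φ).
The central angle between the endpoints is δ = arccos(p₁·p₂) ≈ 2.173 rad (124.5°). The total great-circle distance is δ·R ≈ 2.173 × 3959 ≈ 8603 mi, so the target fraction is f = 2000/8603 ≈ 0.232.
Interpolate at f ≈ 0.232 with slerp weights a = sin((1−f)δ)/sin δ ≈ 1.208, b = sin(fδ)/sin δ ≈ 0.587.
p = a·p₁ + b·p₂ ≈ (0.672, 0.223, 0.706); φ = arcsin(p_z) ≈ 44.90°, λ = atan2(p_y, p_x) ≈ 18.34°.

≈ lat 45°N, lon 18°E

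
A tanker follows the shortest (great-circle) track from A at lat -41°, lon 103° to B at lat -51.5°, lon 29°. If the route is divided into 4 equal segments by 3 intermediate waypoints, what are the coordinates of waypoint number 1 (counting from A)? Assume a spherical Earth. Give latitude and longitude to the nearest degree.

The haversine formula gives a central angle δ ≈ 0.872 rad (50.0°) between the endpoints.
Interpolate at f = 1/4 with slerp weights a = sin((1−f)δ)/sin δ ≈ 0.795, b = sin(fδ)/sin δ ≈ 0.283.
p = a·p₁ + b·p₂ ≈ (0.019, 0.670, -0.742); φ = arcsin(p_z) ≈ -47.94°, λ = atan2(p_y, p_x) ≈ 88.38°.

≈ lat -48°, lon 88°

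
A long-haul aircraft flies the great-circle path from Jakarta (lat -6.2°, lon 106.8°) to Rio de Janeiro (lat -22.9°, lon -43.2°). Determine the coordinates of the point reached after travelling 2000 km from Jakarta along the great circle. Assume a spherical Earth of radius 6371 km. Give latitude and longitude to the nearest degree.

≈ lat -19°, lon 94°

Convert each endpoint to a unit vector on the sphere (x = cos φ cos λ, y = cos φ sin λ, z = sin φ).
The central angle between the endpoints is δ = arccos(p₁·p₂) ≈ 2.420 rad (138.7°). The total great-circle distance is δ·R ≈ 2.420 × 6371 ≈ 15421 km, so the target fraction is f = 2000/15421 ≈ 0.130.
Interpolate at f ≈ 0.130 with slerp weights a = sin((1−f)δ)/sin δ ≈ 1.302, b = sin(fδ)/sin δ ≈ 0.468.
p = a·p₁ + b·p₂ ≈ (-0.060, 0.945, -0.323); φ = arcsin(p_z) ≈ -18.82°, λ = atan2(p_y, p_x) ≈ 93.64°.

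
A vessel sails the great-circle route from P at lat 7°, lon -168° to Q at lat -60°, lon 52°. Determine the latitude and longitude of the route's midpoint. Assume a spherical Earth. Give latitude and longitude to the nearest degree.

The haversine formula gives a central angle δ ≈ 2.078 rad (119.1°) between the endpoints.
Interpolate at f = 1/2 with slerp weights a = sin((1−f)δ)/sin δ ≈ 0.986, b = sin(fδ)/sin δ ≈ 0.986.
p = a·p₁ + b·p₂ ≈ (-0.654, 0.185, -0.734); φ = arcsin(p_z) ≈ -47.20°, λ = atan2(p_y, p_x) ≈ 164.20°.

≈ lat -47°, lon 164°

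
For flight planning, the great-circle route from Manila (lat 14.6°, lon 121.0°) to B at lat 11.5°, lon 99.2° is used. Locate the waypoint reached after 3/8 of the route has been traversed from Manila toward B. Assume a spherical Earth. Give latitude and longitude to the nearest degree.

≈ lat 14°, lon 113°

Write both endpoints as unit vectors p₁, p₂ with components (cos φ cos λ, cos φ sin λ, sin φ).
The central angle between the endpoints is δ = arccos(p₁·p₂) ≈ 0.374 rad (21.5°).
Interpolate at f = 3/8 with slerp weights a = sin((1−f)δ)/sin δ ≈ 0.634, b = sin(fδ)/sin δ ≈ 0.383.
p = a·p₁ + b·p₂ ≈ (-0.376, 0.896, 0.236); φ = arcsin(p_z) ≈ 13.66°, λ = atan2(p_y, p_x) ≈ 112.76°.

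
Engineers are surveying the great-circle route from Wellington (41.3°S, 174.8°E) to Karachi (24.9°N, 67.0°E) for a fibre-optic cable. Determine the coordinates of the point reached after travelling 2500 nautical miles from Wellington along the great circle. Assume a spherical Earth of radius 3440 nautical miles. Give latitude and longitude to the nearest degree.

≈ 25°S, 129°E

From cos δ = sin φ₁ sin φ₂ + cos φ₁ cos φ₂ cos Δλ, the central angle is δ ≈ 2.079 rad (119.1°). The total great-circle distance is δ·R ≈ 2.079 × 3440 ≈ 7150 nmi, so the target fraction is f = 2500/7150 ≈ 0.350.
Interpolate at f ≈ 0.350 with slerp weights a = sin((1−f)δ)/sin δ ≈ 1.117, b = sin(fδ)/sin δ ≈ 0.760.
p = a·p₁ + b·p₂ ≈ (-0.566, 0.711, -0.417); φ = arcsin(p_z) ≈ -24.65°, λ = atan2(p_y, p_x) ≈ 128.54°.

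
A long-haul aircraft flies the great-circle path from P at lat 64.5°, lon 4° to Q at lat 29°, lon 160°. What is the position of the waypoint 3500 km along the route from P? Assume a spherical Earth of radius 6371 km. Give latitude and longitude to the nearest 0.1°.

Write both endpoints as unit vectors p₁, p₂ with components (cos φ cos λ, cos φ sin λ, sin φ).
The central angle between the endpoints is δ = arccos(p₁·p₂) ≈ 1.477 rad (84.6°). The total great-circle distance is δ·R ≈ 1.477 × 6371 ≈ 9410 km, so the target fraction is f = 3500/9410 ≈ 0.372.
Interpolate at f ≈ 0.372 with slerp weights a = sin((1−f)δ)/sin δ ≈ 0.804, b = sin(fδ)/sin δ ≈ 0.524.
p = a·p₁ + b·p₂ ≈ (-0.086, 0.181, 0.980); φ = arcsin(p_z) ≈ 78.44°, λ = atan2(p_y, p_x) ≈ 115.37°.

≈ lat 78.4°, lon 115.4°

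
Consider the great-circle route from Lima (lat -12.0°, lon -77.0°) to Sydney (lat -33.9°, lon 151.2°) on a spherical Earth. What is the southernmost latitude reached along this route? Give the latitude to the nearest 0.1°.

≈ -48.0°

The great circle lies in the plane with unit normal n̂ = (p₁ × p₂)/|p₁ × p₂|.
Here n̂_z ≈ -0.669; the vertex latitude is φ_max = arccos|n̂_z| ≈ 48.0°.
Check via Clairaut: cos φ_max = |cos φ₁| · sin C = cos(12.0°)·sin(136.9°) ≈ 0.669, again giving ≈ 48.0°.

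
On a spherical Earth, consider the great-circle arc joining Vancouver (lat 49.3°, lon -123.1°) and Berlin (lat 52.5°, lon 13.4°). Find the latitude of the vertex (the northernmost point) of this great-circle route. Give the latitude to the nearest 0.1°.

The great circle lies in the plane with unit normal n̂ = (p₁ × p₂)/|p₁ × p₂|.
Here n̂_z ≈ +0.288; the vertex latitude is φ_max = arccos|n̂_z| ≈ 73.3°.

≈ 73.3°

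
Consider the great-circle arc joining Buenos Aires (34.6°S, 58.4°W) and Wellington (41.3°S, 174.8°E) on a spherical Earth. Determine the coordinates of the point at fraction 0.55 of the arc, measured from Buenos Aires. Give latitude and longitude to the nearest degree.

≈ 60°S, 126°W

The haversine formula gives a central angle δ ≈ 1.566 rad (89.8°) between the endpoints.
Interpolate at f = 0.55 with slerp weights a = sin((1−f)δ)/sin δ ≈ 0.648, b = sin(fδ)/sin δ ≈ 0.759.
p = a·p₁ + b·p₂ ≈ (-0.288, -0.403, -0.869); φ = arcsin(p_z) ≈ -60.32°, λ = atan2(p_y, p_x) ≈ -125.60°.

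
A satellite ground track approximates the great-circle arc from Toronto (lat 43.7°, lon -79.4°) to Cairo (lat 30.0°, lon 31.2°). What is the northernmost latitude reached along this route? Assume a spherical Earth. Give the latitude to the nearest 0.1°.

≈ 53.8°

The great circle lies in the plane with unit normal n̂ = (p₁ × p₂)/|p₁ × p₂|.
Here n̂_z ≈ +0.591; the vertex latitude is φ_max = arccos|n̂_z| ≈ 53.8°.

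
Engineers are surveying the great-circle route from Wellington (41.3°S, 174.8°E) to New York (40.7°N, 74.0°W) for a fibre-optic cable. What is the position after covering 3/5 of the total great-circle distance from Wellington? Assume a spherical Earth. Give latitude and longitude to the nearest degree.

≈ (9°N, 120°W)

The haversine formula gives a central angle δ ≈ 2.261 rad (129.5°) between the endpoints.
Interpolate at f = 3/5 with slerp weights a = sin((1−f)δ)/sin δ ≈ 1.019, b = sin(fδ)/sin δ ≈ 1.267.
p = a·p₁ + b·p₂ ≈ (-0.498, -0.854, 0.154); φ = arcsin(p_z) ≈ 8.83°, λ = atan2(p_y, p_x) ≈ -120.24°.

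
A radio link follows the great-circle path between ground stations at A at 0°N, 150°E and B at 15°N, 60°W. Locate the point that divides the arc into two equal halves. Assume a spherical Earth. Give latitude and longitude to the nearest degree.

≈ 27°N, 139°W

Write both endpoints as unit vectors p₁, p₂ with components (cos φ cos λ, cos φ sin λ, sin φ).
The central angle between the endpoints is δ = arccos(p₁·p₂) ≈ 2.562 rad (146.8°).
Interpolate at f = 1/2 with slerp weights a = sin((1−f)δ)/sin δ ≈ 1.749, b = sin(fδ)/sin δ ≈ 1.749.
p = a·p₁ + b·p₂ ≈ (-0.670, -0.589, 0.453); φ = arcsin(p_z) ≈ 26.91°, λ = atan2(p_y, p_x) ≈ -138.70°.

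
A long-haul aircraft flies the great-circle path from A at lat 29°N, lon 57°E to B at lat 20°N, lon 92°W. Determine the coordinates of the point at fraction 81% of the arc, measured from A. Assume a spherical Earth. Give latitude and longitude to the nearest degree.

≈ lat 39°N, lon 76°W

Write both endpoints as unit vectors p₁, p₂ with components (cos φ cos λ, cos φ sin λ, sin φ).
The central angle between the endpoints is δ = arccos(p₁·p₂) ≈ 2.140 rad (122.6°).
Interpolate at f = 0.81 with slerp weights a = sin((1−f)δ)/sin δ ≈ 0.469, b = sin(fδ)/sin δ ≈ 1.171.
p = a·p₁ + b·p₂ ≈ (0.185, -0.756, 0.628); φ = arcsin(p_z) ≈ 38.91°, λ = atan2(p_y, p_x) ≈ -76.23°.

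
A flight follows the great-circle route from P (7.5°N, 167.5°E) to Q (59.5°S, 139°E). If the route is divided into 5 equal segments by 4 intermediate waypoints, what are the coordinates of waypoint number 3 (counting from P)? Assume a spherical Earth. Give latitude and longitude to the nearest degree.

Convert each endpoint to a unit vector on the sphere (x = cos φ cos λ, y = cos φ sin λ, z = sin φ).
The central angle between the endpoints is δ = arccos(p₁·p₂) ≈ 1.235 rad (70.7°).
Interpolate at f = 3/5 with slerp weights a = sin((1−f)δ)/sin δ ≈ 0.502, b = sin(fδ)/sin δ ≈ 0.715.
p = a·p₁ + b·p₂ ≈ (-0.760, 0.346, -0.550); φ = arcsin(p_z) ≈ -33.40°, λ = atan2(p_y, p_x) ≈ 155.53°.

≈ (33°S, 156°E)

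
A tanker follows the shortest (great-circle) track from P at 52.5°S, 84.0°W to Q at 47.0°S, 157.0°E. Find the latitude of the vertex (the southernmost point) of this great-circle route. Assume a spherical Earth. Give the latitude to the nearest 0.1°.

≈ 66.9°S

The great circle lies in the plane with unit normal n̂ = (p₁ × p₂)/|p₁ × p₂|.
Here n̂_z ≈ -0.392; the vertex latitude is φ_max = arccos|n̂_z| ≈ 66.9°.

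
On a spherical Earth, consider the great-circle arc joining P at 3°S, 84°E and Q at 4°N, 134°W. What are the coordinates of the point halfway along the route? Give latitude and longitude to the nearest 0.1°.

≈ 1.5°N, 154.9°E

From cos δ = sin φ₁ sin φ₂ + cos φ₁ cos φ₂ cos Δλ, the central angle is δ ≈ 2.479 rad (142.1°).
Interpolate at f = 1/2 with slerp weights a = sin((1−f)δ)/sin δ ≈ 1.538, b = sin(fδ)/sin δ ≈ 1.538.
p = a·p₁ + b·p₂ ≈ (-0.905, 0.424, 0.027); φ = arcsin(p_z) ≈ 1.54°, λ = atan2(p_y, p_x) ≈ 154.91°.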